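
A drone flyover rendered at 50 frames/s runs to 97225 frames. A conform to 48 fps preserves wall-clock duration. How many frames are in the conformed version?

93336 frames

Target frames = source frames × (target rate / source rate) = 97225 × (48)/(50) = 97225 × 24/25 = 93336.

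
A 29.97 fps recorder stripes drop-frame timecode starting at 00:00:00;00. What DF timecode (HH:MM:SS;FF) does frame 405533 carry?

Each 10-minute DF block holds 10 × 60 × 30 − 9 × 2 = 17982 frames. 405533 ÷ 17982 → 22 full blocks, remainder 9929.
Within the partial block the first minute is 1800 frames and each further minute 1798, so 5 further minute boundaries passed. Total skipped labels = 18 × 22 + 2 × 5 = 406.
Non-drop label index = 405533 + 406 = 405939; at 30 labels/s that is 03:45:31:09, i.e. DF 03:45:31;09.

03:45:31;09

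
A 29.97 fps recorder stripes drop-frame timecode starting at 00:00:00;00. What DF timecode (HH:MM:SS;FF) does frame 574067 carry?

05:19:14;23

Each 10-minute DF block holds 10 × 60 × 30 − 9 × 2 = 17982 frames. 574067 ÷ 17982 → 31 full blocks, remainder 16625.
Within the partial block the first minute is 1800 frames and each further minute 1798, so 9 further minute boundaries passed. Total skipped labels = 18 × 31 + 2 × 9 = 576.
Non-drop label index = 574067 + 576 = 574643; at 30 labels/s that is 05:19:14:23, i.e. DF 05:19:14;23.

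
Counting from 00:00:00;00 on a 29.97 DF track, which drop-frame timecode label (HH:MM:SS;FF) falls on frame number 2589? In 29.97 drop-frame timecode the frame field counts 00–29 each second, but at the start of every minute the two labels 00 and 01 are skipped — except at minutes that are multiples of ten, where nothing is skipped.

Ten DF minutes hold 17982 frames, so frame 2589 lies in block 0 (frames 0–17981) with 2589 frames into that block.
The block's first minute is 1800 frames and the rest 1798 each; 2589 frames reaches minute 1, so 0 × 18 + 1 × 2 = 2 labels have been skipped so far.
Adding those back, label number 2589 + 2 = 2591 at 30 labels/s is 86 s + 11 f = 0 h 1 min 26 s frame 11, i.e. 00:01:26;11.

00:01:26;11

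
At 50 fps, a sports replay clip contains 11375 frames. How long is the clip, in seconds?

227.5 seconds

Running time = 11375 / (50) = 227.5 s.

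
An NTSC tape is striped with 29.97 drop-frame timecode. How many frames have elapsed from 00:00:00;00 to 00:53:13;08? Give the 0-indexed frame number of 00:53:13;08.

As if non-drop at 30 labels/s: (0 × 3600 + 53 × 60 + 13) × 30 + 8 = 95798.
Minute boundaries passed: 53; those not divisible by 10: 53 − 5 = 48; dropped labels = 2 × 48 = 96.
Actual frame index = 95798 − 96 = 95702.

95702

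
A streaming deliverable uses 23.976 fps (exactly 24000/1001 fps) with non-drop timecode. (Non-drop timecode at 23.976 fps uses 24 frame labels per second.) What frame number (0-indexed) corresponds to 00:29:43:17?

42809

Total seconds to the label: (0 × 3600 + 29 × 60 + 43) = 1783.
Frame index = 1783 × 24 + 17 = 42809.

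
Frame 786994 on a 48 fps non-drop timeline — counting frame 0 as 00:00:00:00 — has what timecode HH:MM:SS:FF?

786994 ÷ 48 = 16395 full seconds, remainder 34 frames.
16395 s = 4 h 33 min 15 s.
Timecode: 04:33:15:34.

04:33:15:34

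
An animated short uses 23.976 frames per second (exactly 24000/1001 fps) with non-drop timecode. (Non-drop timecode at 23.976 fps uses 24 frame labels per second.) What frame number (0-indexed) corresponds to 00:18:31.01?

Total seconds to the label: (0 × 3600 + 18 × 60 + 31) = 1111.
Frame index = 1111 × 24 + 1 = 26665.

frame 26665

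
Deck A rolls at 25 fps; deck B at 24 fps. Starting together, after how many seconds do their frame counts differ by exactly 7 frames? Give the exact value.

7 seconds

The gap grows by |24 − 25| = 1 frame per second.
Time for a 7-frame gap: 7 ÷ (1) = 7 s.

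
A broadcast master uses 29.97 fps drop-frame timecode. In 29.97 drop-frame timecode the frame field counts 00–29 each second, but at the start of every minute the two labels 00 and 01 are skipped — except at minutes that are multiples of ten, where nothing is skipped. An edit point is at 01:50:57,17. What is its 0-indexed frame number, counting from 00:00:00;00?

As if non-drop at 30 labels/s: (1 × 3600 + 50 × 60 + 57) × 30 + 17 = 199727.
Minute boundaries passed: 110; those not divisible by 10: 110 − 11 = 99; dropped labels = 2 × 99 = 198.
Actual frame index = 199727 − 198 = 199529.

199529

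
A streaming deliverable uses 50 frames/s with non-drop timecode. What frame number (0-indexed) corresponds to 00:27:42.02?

Total seconds to the label: (0 × 3600 + 27 × 60 + 42) = 1662.
Frame index = 1662 × 50 + 2 = 83102.

frame 83102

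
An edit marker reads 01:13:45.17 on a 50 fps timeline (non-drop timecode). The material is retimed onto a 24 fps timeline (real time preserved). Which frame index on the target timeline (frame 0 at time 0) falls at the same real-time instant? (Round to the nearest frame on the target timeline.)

frame 106208

Source frame index: (1×3600 + 13×60 + 45) × 50 + 17 = 221267.
Real time: 221267 / (50) = 221267/50 s.
Target frame: (221267/50) × (24) = 2655204/25 ≈ 106208.160 → 106208.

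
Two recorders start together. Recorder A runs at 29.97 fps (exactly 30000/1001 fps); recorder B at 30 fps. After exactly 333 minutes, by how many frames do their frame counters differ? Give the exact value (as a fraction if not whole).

599400/1001 frames

333 min = 19980 s.
A emits 30000/1001 × 19980 = 599400000/1001 frames; B emits 30 × 19980 = 599400.
Difference = 599400/1001 frames (≈ 598.8012); B is ahead of A.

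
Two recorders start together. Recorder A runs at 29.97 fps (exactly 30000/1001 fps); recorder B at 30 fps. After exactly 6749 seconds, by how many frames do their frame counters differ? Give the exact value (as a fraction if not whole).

A emits 30000/1001 × 6749 = 202470000/1001 frames; B emits 30 × 6749 = 202470.
Difference = 202470/1001 frames (≈ 202.2677); B is ahead of A.

202470/1001 frames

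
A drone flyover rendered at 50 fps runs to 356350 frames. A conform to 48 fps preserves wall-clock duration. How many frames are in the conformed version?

Target frames = source frames × (target rate / source rate) = 356350 × (48)/(50) = 356350 × 24/25 = 342096.

342096 frames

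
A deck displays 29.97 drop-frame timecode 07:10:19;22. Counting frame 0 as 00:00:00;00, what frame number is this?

Complete 10-minute blocks: 43, each 17982 frames → 773226.
Remaining 0 whole minutes in the current block: 0 frames.
Within the current minute: 19 × 30 + 22 = 592. Total = 773226 + 0 + 592 = 773818.

773818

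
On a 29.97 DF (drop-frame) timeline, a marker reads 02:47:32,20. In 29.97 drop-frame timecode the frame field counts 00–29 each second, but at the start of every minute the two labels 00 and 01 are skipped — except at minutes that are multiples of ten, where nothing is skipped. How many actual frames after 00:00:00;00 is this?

As if non-drop at 30 labels/s: (2 × 3600 + 47 × 60 + 32) × 30 + 20 = 301580.
Minute boundaries passed: 167; those not divisible by 10: 167 − 16 = 151; dropped labels = 2 × 151 = 302.
Actual frame index = 301580 − 302 = 301278.

301278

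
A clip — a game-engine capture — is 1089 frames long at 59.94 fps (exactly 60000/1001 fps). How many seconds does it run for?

18.16815 seconds

Running time = 1089 / (60000/1001) = 18.16815 s.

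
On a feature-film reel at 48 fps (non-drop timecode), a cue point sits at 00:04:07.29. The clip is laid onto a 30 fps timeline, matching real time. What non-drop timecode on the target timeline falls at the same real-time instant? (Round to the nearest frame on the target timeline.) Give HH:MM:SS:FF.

00:04:07:18

Source frame index: (0×3600 + 4×60 + 7) × 48 + 29 = 11885.
Real time: 11885 / (48) = 11885/48 s.
Target frame: (11885/48) × (30) = 59425/8 ≈ 7428.125 → 7428.
At 30 labels/s: frame 7428 → 00:04:07:18.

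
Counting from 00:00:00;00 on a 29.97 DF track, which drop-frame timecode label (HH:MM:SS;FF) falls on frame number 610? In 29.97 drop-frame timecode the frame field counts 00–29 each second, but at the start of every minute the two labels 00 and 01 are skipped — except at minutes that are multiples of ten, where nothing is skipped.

00:00:20;10

Ten DF minutes hold 17982 frames, so frame 610 lies in block 0 (frames 0–17981) with 610 frames into that block.
The block's first minute is 1800 frames and the rest 1798 each; 610 frames reaches minute 0, so 0 × 18 + 0 × 2 = 0 labels have been skipped so far.
Adding those back, label number 610 + 0 = 610 at 30 labels/s is 20 s + 10 f = 0 h 0 min 20 s frame 10, i.e. 00:00:20;10.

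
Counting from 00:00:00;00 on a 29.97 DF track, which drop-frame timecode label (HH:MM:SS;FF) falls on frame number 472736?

04:22:53;18

Ten DF minutes hold 17982 frames, so frame 472736 lies in block 26 (frames 467532–485513) with 5204 frames into that block.
The block's first minute is 1800 frames and the rest 1798 each; 5204 frames reaches minute 2, so 26 × 18 + 2 × 2 = 472 labels have been skipped so far.
Adding those back, label number 472736 + 472 = 473208 at 30 labels/s is 15773 s + 18 f = 4 h 22 min 53 s frame 18, i.e. 04:22:53;18.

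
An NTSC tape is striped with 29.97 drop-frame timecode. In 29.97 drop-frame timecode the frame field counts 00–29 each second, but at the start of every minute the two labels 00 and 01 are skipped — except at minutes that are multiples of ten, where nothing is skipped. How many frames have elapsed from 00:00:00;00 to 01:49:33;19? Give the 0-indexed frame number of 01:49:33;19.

Complete 10-minute blocks: 10, each 17982 frames → 179820.
Remaining 9 whole minutes in the current block: 1800 + 8 × 1798 = 16184 frames.
Within the current minute: 33 × 30 + 19 − 2 = 1007 (labels ;00/;01 skipped at this minute). Total = 179820 + 16184 + 1007 = 197011.

197011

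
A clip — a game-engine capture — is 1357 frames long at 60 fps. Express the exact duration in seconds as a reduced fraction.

1357/60 seconds

Running time = 1357 ÷ (60) = 1357 × 1/60 = 1357/60 s.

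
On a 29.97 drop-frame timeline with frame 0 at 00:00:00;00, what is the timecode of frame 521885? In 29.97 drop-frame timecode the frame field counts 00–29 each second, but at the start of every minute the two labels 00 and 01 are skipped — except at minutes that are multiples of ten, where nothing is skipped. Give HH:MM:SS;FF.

Ten DF minutes hold 17982 frames, so frame 521885 lies in block 29 (frames 521478–539459) with 407 frames into that block.
The block's first minute is 1800 frames and the rest 1798 each; 407 frames reaches minute 0, so 29 × 18 + 0 × 2 = 522 labels have been skipped so far.
Adding those back, label number 521885 + 522 = 522407 at 30 labels/s is 17413 s + 17 f = 4 h 50 min 13 s frame 17, i.e. 04:50:13;17.

04:50:13;17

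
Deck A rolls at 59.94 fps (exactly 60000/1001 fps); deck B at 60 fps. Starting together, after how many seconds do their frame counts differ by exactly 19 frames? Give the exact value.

19019/60 seconds

The gap grows by |60 − 60000/1001| = 60/1001 frames per second.
Time for a 19-frame gap: 19 ÷ (60/1001) = 19019/60 s.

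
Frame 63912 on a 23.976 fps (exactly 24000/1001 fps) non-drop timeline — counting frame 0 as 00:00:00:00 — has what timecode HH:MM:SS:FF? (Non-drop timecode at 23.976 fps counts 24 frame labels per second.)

63912 ÷ 24 = 2663 full seconds, remainder 0 frames.
2663 s = 0 h 44 min 23 s.
Timecode: 00:44:23:00.

00:44:23:00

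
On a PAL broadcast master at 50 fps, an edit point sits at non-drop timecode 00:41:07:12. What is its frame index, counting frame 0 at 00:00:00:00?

Total seconds to the label: (0 × 3600 + 41 × 60 + 7) = 2467.
Frame index = 2467 × 50 + 12 = 123362.

frame 123362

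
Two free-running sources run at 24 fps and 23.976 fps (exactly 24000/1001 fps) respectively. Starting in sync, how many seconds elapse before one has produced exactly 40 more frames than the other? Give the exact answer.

The gap grows by |24000/1001 − 24| = 24/1001 frames per second.
Time for a 40-frame gap: 40 ÷ (24/1001) = 5005/3 s.

5005/3 seconds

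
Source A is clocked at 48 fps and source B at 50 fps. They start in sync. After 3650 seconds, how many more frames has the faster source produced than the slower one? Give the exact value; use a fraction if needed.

7300 frames

A emits 48 × 3650 = 175200 frames; B emits 50 × 3650 = 182500.
Difference = 7300 frames; B is ahead of A.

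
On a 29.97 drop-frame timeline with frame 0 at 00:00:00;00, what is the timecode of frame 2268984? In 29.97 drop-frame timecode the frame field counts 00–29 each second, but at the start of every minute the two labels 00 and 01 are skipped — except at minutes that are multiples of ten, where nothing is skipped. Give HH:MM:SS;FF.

21:01:48;14

Each 10-minute DF block holds 10 × 60 × 30 − 9 × 2 = 17982 frames. 2268984 ÷ 17982 → 126 full blocks, remainder 3252.
Within the partial block the first minute is 1800 frames and each further minute 1798, so 1 further minute boundary passed. Total skipped labels = 18 × 126 + 2 × 1 = 2270.
Non-drop label index = 2268984 + 2270 = 2271254; at 30 labels/s that is 21:01:48:14, i.e. DF 21:01:48;14.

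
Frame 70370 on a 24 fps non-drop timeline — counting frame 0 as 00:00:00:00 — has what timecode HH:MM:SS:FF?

00:48:52:02

70370 ÷ 24 = 2932 full seconds, remainder 2 frames.
2932 s = 0 h 48 min 52 s.
Timecode: 00:48:52:02.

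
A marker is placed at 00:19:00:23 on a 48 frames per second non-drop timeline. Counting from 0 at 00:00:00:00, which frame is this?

frame 54743

Total seconds to the label: (0 × 3600 + 19 × 60 + 0) = 1140.
Frame index = 1140 × 48 + 23 = 54743.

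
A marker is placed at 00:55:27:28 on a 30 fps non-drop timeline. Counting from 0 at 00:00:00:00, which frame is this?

Total seconds to the label: (0 × 3600 + 55 × 60 + 27) = 3327.
Frame index = 3327 × 30 + 28 = 99838.

frame 99838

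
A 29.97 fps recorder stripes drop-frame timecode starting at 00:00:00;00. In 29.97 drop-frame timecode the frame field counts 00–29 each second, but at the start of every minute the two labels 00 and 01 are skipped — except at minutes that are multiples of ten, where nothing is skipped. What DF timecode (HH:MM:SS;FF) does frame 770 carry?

00:00:25;20

Each 10-minute DF block holds 10 × 60 × 30 − 9 × 2 = 17982 frames. 770 ÷ 17982 → 0 full blocks, remainder 770.
Within the partial block the first minute is 1800 frames and each further minute 1798, so 0 further minute boundaries passed. Total skipped labels = 18 × 0 + 2 × 0 = 0.
Non-drop label index = 770 + 0 = 770; at 30 labels/s that is 00:00:25:20, i.e. DF 00:00:25;20.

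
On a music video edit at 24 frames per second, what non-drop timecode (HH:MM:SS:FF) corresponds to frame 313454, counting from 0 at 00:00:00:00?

03:37:40:14

313454 ÷ 24 = 13060 full seconds, remainder 14 frames.
13060 s = 3 h 37 min 40 s.
Timecode: 03:37:40:14.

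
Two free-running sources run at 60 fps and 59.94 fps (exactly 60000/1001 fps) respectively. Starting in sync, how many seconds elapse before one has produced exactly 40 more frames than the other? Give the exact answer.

The gap grows by |60000/1001 − 60| = 60/1001 frames per second.
Time for a 40-frame gap: 40 ÷ (60/1001) = 2002/3 s.

2002/3 seconds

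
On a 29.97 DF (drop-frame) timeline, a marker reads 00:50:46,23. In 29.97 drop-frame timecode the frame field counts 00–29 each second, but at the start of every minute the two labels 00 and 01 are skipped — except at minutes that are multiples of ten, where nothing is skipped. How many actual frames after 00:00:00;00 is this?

As if non-drop at 30 labels/s: (0 × 3600 + 50 × 60 + 46) × 30 + 23 = 91403.
Minute boundaries passed: 50; those not divisible by 10: 50 − 5 = 45; dropped labels = 2 × 45 = 90.
Actual frame index = 91403 − 90 = 91313.

91313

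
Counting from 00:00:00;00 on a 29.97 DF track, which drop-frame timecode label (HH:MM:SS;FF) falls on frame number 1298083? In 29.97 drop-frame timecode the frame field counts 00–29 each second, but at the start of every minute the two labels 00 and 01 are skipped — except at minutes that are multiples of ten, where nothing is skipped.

12:01:52;21

Each 10-minute DF block holds 10 × 60 × 30 − 9 × 2 = 17982 frames. 1298083 ÷ 17982 → 72 full blocks, remainder 3379.
Within the partial block the first minute is 1800 frames and each further minute 1798, so 1 further minute boundary passed. Total skipped labels = 18 × 72 + 2 × 1 = 1298.
Non-drop label index = 1298083 + 1298 = 1299381; at 30 labels/s that is 12:01:52:21, i.e. DF 12:01:52;21.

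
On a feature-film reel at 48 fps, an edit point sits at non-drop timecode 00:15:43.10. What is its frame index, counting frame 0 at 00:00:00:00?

Total seconds to the label: (0 × 3600 + 15 × 60 + 43) = 943.
Frame index = 943 × 48 + 10 = 45274.

frame 45274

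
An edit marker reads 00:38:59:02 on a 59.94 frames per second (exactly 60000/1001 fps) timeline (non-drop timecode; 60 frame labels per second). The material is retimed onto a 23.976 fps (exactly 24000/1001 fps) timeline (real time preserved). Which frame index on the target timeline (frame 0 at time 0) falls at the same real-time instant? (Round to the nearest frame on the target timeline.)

frame 56137

Source frame index: (0×3600 + 38×60 + 59) × 60 + 2 = 140342.
Real time: 140342 / (60000/1001) = 70241171/30000 s.
Target frame: (70241171/30000) × (24000/1001) = 280684/5 ≈ 56136.800 → 56137.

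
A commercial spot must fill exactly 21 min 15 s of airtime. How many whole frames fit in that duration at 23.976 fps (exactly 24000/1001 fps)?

21 min 15 s = 1275 s.
Frames = 1275 × 24000/1001 = 30600000/1001 ≈ 30569.4306.
Complete frames: 30569.

30569 frames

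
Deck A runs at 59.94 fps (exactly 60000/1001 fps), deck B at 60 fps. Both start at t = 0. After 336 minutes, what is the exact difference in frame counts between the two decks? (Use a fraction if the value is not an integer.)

172800/143 frames

336 min = 20160 s.
A emits 60000/1001 × 20160 = 172800000/143 frames; B emits 60 × 20160 = 1209600.
Difference = 172800/143 frames (≈ 1208.3916); B is ahead of A.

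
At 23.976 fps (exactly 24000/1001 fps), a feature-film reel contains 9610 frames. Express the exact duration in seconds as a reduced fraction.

961961/2400 seconds

Running time = 9610 ÷ (24000/1001) = 9610 × 1001/24000 = 961961/2400 s.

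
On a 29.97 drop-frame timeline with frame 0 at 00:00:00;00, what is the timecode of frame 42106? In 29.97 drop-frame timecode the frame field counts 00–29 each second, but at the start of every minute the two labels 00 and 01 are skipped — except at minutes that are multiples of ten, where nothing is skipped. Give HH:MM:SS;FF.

Each 10-minute DF block holds 10 × 60 × 30 − 9 × 2 = 17982 frames. 42106 ÷ 17982 → 2 full blocks, remainder 6142.
Within the partial block the first minute is 1800 frames and each further minute 1798, so 3 further minute boundaries passed. Total skipped labels = 18 × 2 + 2 × 3 = 42.
Non-drop label index = 42106 + 42 = 42148; at 30 labels/s that is 00:23:24:28, i.e. DF 00:23:24;28.

00:23:24;28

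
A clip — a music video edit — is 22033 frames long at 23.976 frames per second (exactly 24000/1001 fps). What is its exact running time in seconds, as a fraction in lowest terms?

Running time = 22033 ÷ (24000/1001) = 22033 × 1001/24000 = 22055033/24000 s.

22055033/24000 seconds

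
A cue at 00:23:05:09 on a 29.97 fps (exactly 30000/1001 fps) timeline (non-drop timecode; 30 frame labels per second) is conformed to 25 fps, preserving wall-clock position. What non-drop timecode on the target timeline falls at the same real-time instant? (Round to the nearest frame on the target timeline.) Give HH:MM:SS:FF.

00:23:06:17

Source frame index: (0×3600 + 23×60 + 5) × 30 + 9 = 41559.
Real time: 41559 / (30000/1001) = 13866853/10000 s.
Target frame: (13866853/10000) × (25) = 13866853/400 ≈ 34667.132 → 34667.
At 25 labels/s: frame 34667 → 00:23:06:17.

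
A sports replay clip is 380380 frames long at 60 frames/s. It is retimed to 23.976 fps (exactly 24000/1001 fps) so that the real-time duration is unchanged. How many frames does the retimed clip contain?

Target frames = source frames × (target rate / source rate) = 380380 × (24000/1001)/(60) = 380380 × 400/1001 = 152000.

152000 frames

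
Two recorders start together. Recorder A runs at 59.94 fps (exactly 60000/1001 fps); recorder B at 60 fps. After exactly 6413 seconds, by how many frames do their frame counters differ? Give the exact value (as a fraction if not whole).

34980/91 frames

A emits 60000/1001 × 6413 = 34980000/91 frames; B emits 60 × 6413 = 384780.
Difference = 34980/91 frames (≈ 384.3956); B is ahead of A.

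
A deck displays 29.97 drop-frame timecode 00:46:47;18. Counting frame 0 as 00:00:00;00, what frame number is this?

As if non-drop at 30 labels/s: (0 × 3600 + 46 × 60 + 47) × 30 + 18 = 84228.
Minute boundaries passed: 46; those not divisible by 10: 46 − 4 = 42; dropped labels = 2 × 42 = 84.
Actual frame index = 84228 − 84 = 84144.

84144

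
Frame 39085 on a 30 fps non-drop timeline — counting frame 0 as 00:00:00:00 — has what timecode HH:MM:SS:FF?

39085 ÷ 30 = 1302 full seconds, remainder 25 frames.
1302 s = 0 h 21 min 42 s.
Timecode: 00:21:42:25.

00:21:42:25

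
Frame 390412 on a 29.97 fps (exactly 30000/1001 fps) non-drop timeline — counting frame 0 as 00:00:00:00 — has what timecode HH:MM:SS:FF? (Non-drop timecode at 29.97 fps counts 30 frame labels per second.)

390412 ÷ 30 = 13013 full seconds, remainder 22 frames.
13013 s = 3 h 36 min 53 s.
Timecode: 03:36:53:22.

03:36:53:22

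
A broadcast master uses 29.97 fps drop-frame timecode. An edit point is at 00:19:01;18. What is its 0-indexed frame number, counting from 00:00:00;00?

Complete 10-minute blocks: 1, each 17982 frames → 17982.
Remaining 9 whole minutes in the current block: 1800 + 8 × 1798 = 16184 frames.
Within the current minute: 1 × 30 + 18 − 2 = 46 (labels ;00/;01 skipped at this minute). Total = 17982 + 16184 + 46 = 34212.

34212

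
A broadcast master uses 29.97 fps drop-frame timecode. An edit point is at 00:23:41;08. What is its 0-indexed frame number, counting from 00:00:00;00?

Complete 10-minute blocks: 2, each 17982 frames → 35964.
Remaining 3 whole minutes in the current block: 1800 + 2 × 1798 = 5396 frames.
Within the current minute: 41 × 30 + 8 − 2 = 1236 (labels ;00/;01 skipped at this minute). Total = 35964 + 5396 + 1236 = 42596.

42596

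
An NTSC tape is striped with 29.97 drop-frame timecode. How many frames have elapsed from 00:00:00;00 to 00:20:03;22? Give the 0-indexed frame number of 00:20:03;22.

As if non-drop at 30 labels/s: (0 × 3600 + 20 × 60 + 3) × 30 + 22 = 36112.
Minute boundaries passed: 20; those not divisible by 10: 20 − 2 = 18; dropped labels = 2 × 18 = 36.
Actual frame index = 36112 − 36 = 36076.

36076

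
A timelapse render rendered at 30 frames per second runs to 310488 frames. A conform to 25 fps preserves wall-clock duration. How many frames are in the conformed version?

258740 frames

Target frames = source frames × (target rate / source rate) = 310488 × (25)/(30) = 310488 × 5/6 = 258740.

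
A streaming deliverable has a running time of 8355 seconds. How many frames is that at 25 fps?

208875 frames

Frames = 8355 × 25 = 208875.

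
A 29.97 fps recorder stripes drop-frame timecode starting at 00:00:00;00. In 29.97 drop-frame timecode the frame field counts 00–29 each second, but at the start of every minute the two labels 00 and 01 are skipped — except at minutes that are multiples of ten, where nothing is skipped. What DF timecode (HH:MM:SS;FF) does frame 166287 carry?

Ten DF minutes hold 17982 frames, so frame 166287 lies in block 9 (frames 161838–179819) with 4449 frames into that block.
The block's first minute is 1800 frames and the rest 1798 each; 4449 frames reaches minute 2, so 9 × 18 + 2 × 2 = 166 labels have been skipped so far.
Adding those back, label number 166287 + 166 = 166453 at 30 labels/s is 5548 s + 13 f = 1 h 32 min 28 s frame 13, i.e. 01:32:28;13.

01:32:28;13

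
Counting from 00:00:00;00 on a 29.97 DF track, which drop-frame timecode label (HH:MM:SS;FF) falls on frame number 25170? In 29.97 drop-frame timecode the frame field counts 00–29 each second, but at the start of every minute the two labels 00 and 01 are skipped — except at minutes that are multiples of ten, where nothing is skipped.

Ten DF minutes hold 17982 frames, so frame 25170 lies in block 1 (frames 17982–35963) with 7188 frames into that block.
The block's first minute is 1800 frames and the rest 1798 each; 7188 frames reaches minute 3, so 1 × 18 + 3 × 2 = 24 labels have been skipped so far.
Adding those back, label number 25170 + 24 = 25194 at 30 labels/s is 839 s + 24 f = 0 h 13 min 59 s frame 24, i.e. 00:13:59;24.

00:13:59;24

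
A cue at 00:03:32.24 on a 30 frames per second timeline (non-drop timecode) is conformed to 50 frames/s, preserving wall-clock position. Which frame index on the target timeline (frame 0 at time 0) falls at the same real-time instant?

Source frame index: (0×3600 + 3×60 + 32) × 30 + 24 = 6384.
Real time: 6384 / (30) = 1064/5 s.
Target frame: (1064/5) × (50) = 10640.

frame 10640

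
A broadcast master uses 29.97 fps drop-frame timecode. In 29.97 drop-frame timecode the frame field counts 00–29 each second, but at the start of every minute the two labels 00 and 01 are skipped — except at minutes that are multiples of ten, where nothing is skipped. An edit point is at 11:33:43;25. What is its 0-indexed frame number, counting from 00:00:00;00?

1247467

As if non-drop at 30 labels/s: (11 × 3600 + 33 × 60 + 43) × 30 + 25 = 1248715.
Minute boundaries passed: 693; those not divisible by 10: 693 − 69 = 624; dropped labels = 2 × 624 = 1248.
Actual frame index = 1248715 − 1248 = 1247467.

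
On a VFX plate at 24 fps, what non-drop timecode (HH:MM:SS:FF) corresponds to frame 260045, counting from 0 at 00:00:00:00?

260045 ÷ 24 = 10835 full seconds, remainder 5 frames.
10835 s = 3 h 0 min 35 s.
Timecode: 03:00:35:05.

03:00:35:05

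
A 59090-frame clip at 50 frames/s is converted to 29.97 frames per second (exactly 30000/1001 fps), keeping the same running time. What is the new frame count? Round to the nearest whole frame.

35419 frames

Frames at target rate = 59090 × (30000/1001) / (50) = 35454000/1001 ≈ 35418.581.
Nearest whole frame: 35419.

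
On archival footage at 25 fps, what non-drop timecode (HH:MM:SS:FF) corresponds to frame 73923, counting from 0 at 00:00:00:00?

73923 ÷ 25 = 2956 full seconds, remainder 23 frames.
2956 s = 0 h 49 min 16 s.
Timecode: 00:49:16:23.

00:49:16:23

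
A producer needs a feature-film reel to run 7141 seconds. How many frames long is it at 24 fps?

Frames = 7141 × 24 = 171384.

171384 frames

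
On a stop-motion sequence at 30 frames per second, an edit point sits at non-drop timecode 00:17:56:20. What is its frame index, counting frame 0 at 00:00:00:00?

Total seconds to the label: (0 × 3600 + 17 × 60 + 56) = 1076.
Frame index = 1076 × 30 + 20 = 32300.

frame 32300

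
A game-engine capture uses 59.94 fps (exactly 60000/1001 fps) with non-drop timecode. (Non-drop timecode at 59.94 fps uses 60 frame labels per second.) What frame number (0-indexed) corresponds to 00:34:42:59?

124979

Total seconds to the label: (0 × 3600 + 34 × 60 + 42) = 2082.
Frame index = 2082 × 60 + 59 = 124979.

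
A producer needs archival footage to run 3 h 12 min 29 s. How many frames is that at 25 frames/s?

3 h 12 min 29 s = 11549 s.
Frames = 11549 × 25 = 288725.

288725 frames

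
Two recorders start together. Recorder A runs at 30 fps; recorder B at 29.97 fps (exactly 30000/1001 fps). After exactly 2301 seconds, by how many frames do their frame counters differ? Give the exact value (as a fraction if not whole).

A emits 30 × 2301 = 69030 frames; B emits 30000/1001 × 2301 = 5310000/77.
Difference = 5310/77 frames (≈ 68.9610); B is behind A.

5310/77 frames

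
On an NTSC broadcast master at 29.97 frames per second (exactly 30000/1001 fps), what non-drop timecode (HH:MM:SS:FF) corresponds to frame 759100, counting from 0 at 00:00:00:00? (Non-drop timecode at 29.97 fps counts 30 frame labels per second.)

07:01:43:10

759100 ÷ 30 = 25303 full seconds, remainder 10 frames.
25303 s = 7 h 1 min 43 s.
Timecode: 07:01:43:10.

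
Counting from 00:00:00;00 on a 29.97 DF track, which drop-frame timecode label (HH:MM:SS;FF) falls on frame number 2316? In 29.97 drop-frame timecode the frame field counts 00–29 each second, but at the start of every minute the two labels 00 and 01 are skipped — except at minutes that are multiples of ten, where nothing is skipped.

Ten DF minutes hold 17982 frames, so frame 2316 lies in block 0 (frames 0–17981) with 2316 frames into that block.
The block's first minute is 1800 frames and the rest 1798 each; 2316 frames reaches minute 1, so 0 × 18 + 1 × 2 = 2 labels have been skipped so far.
Adding those back, label number 2316 + 2 = 2318 at 30 labels/s is 77 s + 8 f = 0 h 1 min 17 s frame 8, i.e. 00:01:17;08.

00:01:17;08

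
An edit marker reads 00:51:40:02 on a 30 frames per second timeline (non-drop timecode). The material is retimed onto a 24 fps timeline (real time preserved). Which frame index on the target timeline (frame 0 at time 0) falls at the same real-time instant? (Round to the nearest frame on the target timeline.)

Source frame index: (0×3600 + 51×60 + 40) × 30 + 2 = 93002.
Real time: 93002 / (30) = 46501/15 s.
Target frame: (46501/15) × (24) = 372008/5 ≈ 74401.600 → 74402.

frame 74402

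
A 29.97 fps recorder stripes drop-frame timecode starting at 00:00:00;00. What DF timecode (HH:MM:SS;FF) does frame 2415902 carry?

Each 10-minute DF block holds 10 × 60 × 30 − 9 × 2 = 17982 frames. 2415902 ÷ 17982 → 134 full blocks, remainder 6314.
Within the partial block the first minute is 1800 frames and each further minute 1798, so 3 further minute boundaries passed. Total skipped labels = 18 × 134 + 2 × 3 = 2418.
Non-drop label index = 2415902 + 2418 = 2418320; at 30 labels/s that is 22:23:30:20, i.e. DF 22:23:30;20.

22:23:30;20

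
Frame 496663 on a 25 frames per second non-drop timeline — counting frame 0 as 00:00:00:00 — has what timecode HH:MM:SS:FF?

05:31:06:13

496663 ÷ 25 = 19866 full seconds, remainder 13 frames.
19866 s = 5 h 31 min 6 s.
Timecode: 05:31:06:13.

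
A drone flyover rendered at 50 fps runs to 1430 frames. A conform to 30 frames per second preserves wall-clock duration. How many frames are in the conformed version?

858 frames

Target frames = source frames × (target rate / source rate) = 1430 × (30)/(50) = 1430 × 3/5 = 858.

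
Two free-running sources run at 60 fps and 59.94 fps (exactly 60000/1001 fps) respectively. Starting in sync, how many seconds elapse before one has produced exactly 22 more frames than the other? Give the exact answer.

11011/30 seconds

The gap grows by |60000/1001 − 60| = 60/1001 frames per second.
Time for a 22-frame gap: 22 ÷ (60/1001) = 11011/30 s.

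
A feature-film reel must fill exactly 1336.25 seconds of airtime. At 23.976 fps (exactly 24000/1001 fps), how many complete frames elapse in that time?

Frames = 1336.25 × 24000/1001 = 32070000/1001 ≈ 32037.9620.
Complete frames: 32037.

32037 frames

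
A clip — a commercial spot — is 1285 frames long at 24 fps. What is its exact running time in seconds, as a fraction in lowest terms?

1285/24 seconds

Running time = 1285 ÷ (24) = 1285 × 1/24 = 1285/24 s.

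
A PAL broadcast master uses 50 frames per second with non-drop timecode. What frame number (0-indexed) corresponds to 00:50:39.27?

Total seconds to the label: (0 × 3600 + 50 × 60 + 39) = 3039.
Frame index = 3039 × 50 + 27 = 151977.

frame 151977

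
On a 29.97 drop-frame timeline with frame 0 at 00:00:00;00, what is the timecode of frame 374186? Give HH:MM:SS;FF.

03:28:05;12

Ten DF minutes hold 17982 frames, so frame 374186 lies in block 20 (frames 359640–377621) with 14546 frames into that block.
The block's first minute is 1800 frames and the rest 1798 each; 14546 frames reaches minute 8, so 20 × 18 + 8 × 2 = 376 labels have been skipped so far.
Adding those back, label number 374186 + 376 = 374562 at 30 labels/s is 12485 s + 12 f = 3 h 28 min 5 s frame 12, i.e. 03:28:05;12.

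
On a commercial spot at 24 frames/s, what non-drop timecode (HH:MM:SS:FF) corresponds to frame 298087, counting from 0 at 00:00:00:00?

298087 ÷ 24 = 12420 full seconds, remainder 7 frames.
12420 s = 3 h 27 min 0 s.
Timecode: 03:27:00:07.

03:27:00:07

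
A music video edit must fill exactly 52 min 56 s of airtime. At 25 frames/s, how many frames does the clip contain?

79400 frames

52 min 56 s = 3176 s.
Frames = 3176 × 25 = 79400.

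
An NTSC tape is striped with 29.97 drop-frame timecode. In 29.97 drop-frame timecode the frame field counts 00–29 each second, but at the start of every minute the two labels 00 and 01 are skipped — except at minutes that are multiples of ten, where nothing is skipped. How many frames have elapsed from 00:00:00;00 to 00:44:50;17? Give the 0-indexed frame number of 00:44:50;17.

Complete 10-minute blocks: 4, each 17982 frames → 71928.
Remaining 4 whole minutes in the current block: 1800 + 3 × 1798 = 7194 frames.
Within the current minute: 50 × 30 + 17 − 2 = 1515 (labels ;00/;01 skipped at this minute). Total = 71928 + 7194 + 1515 = 80637.

80637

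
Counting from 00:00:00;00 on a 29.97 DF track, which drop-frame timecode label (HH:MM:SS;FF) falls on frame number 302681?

02:48:19;15

Ten DF minutes hold 17982 frames, so frame 302681 lies in block 16 (frames 287712–305693) with 14969 frames into that block.
The block's first minute is 1800 frames and the rest 1798 each; 14969 frames reaches minute 8, so 16 × 18 + 8 × 2 = 304 labels have been skipped so far.
Adding those back, label number 302681 + 304 = 302985 at 30 labels/s is 10099 s + 15 f = 2 h 48 min 19 s frame 15, i.e. 02:48:19;15.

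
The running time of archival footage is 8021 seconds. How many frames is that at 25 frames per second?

Frames = 8021 × 25 = 200525.

200525 frames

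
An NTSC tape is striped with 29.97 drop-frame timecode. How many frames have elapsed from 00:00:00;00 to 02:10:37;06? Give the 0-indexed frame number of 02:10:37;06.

As if non-drop at 30 labels/s: (2 × 3600 + 10 × 60 + 37) × 30 + 6 = 235116.
Minute boundaries passed: 130; those not divisible by 10: 130 − 13 = 117; dropped labels = 2 × 117 = 234.
Actual frame index = 235116 − 234 = 234882.

234882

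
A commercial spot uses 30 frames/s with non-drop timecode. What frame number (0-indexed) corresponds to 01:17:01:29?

138659

Total seconds to the label: (1 × 3600 + 17 × 60 + 1) = 4621.
Frame index = 4621 × 30 + 29 = 138659.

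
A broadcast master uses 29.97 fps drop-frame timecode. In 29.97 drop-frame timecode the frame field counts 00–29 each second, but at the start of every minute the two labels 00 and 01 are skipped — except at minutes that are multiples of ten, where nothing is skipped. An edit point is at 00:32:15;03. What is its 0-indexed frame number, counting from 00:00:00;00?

Complete 10-minute blocks: 3, each 17982 frames → 53946.
Remaining 2 whole minutes in the current block: 1800 + 1 × 1798 = 3598 frames.
Within the current minute: 15 × 30 + 3 − 2 = 451 (labels ;00/;01 skipped at this minute). Total = 53946 + 3598 + 451 = 57995.

57995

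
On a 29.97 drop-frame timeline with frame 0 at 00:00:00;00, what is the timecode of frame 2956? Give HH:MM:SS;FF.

00:01:38;18

Ten DF minutes hold 17982 frames, so frame 2956 lies in block 0 (frames 0–17981) with 2956 frames into that block.
The block's first minute is 1800 frames and the rest 1798 each; 2956 frames reaches minute 1, so 0 × 18 + 1 × 2 = 2 labels have been skipped so far.
Adding those back, label number 2956 + 2 = 2958 at 30 labels/s is 98 s + 18 f = 0 h 1 min 38 s frame 18, i.e. 00:01:38;18.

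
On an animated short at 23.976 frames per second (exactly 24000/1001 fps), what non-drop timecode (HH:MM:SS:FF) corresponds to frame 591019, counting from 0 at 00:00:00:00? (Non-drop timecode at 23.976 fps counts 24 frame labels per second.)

591019 ÷ 24 = 24625 full seconds, remainder 19 frames.
24625 s = 6 h 50 min 25 s.
Timecode: 06:50:25:19.

06:50:25:19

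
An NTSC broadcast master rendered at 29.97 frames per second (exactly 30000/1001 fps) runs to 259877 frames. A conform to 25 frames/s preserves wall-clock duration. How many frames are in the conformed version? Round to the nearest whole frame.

Frames at target rate = 259877 × (25) / (30000/1001) = 260136877/1200 ≈ 216780.731.
Nearest whole frame: 216781.

216781 frames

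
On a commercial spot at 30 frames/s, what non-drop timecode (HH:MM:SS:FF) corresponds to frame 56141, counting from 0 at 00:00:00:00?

00:31:11:11

56141 ÷ 30 = 1871 full seconds, remainder 11 frames.
1871 s = 0 h 31 min 11 s.
Timecode: 00:31:11:11.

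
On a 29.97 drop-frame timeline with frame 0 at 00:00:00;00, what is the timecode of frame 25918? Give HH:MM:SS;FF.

Each 10-minute DF block holds 10 × 60 × 30 − 9 × 2 = 17982 frames. 25918 ÷ 17982 → 1 full block, remainder 7936.
Within the partial block the first minute is 1800 frames and each further minute 1798, so 4 further minute boundaries passed. Total skipped labels = 18 × 1 + 2 × 4 = 26.
Non-drop label index = 25918 + 26 = 25944; at 30 labels/s that is 00:14:24:24, i.e. DF 00:14:24;24.

00:14:24;24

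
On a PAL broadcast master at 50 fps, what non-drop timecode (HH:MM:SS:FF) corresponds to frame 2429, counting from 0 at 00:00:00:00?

2429 ÷ 50 = 48 full seconds, remainder 29 frames.
48 s = 0 h 0 min 48 s.
Timecode: 00:00:48:29.

00:00:48:29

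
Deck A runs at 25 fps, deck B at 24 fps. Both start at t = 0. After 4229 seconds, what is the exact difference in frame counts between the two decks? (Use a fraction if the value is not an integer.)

A emits 25 × 4229 = 105725 frames; B emits 24 × 4229 = 101496.
Difference = 4229 frames; B is behind A.

4229 frames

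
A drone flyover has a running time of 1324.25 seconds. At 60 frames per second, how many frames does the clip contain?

Frames = 1324.25 × 60 = 79455.

79455 frames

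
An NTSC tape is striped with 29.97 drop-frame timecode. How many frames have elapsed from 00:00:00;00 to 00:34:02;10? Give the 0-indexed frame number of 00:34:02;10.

As if non-drop at 30 labels/s: (0 × 3600 + 34 × 60 + 2) × 30 + 10 = 61270.
Minute boundaries passed: 34; those not divisible by 10: 34 − 3 = 31; dropped labels = 2 × 31 = 62.
Actual frame index = 61270 − 62 = 61208.

61208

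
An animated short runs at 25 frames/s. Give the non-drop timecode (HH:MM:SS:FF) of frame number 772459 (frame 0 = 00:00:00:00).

08:34:58:09

772459 ÷ 25 = 30898 full seconds, remainder 9 frames.
30898 s = 8 h 34 min 58 s.
Timecode: 08:34:58:09.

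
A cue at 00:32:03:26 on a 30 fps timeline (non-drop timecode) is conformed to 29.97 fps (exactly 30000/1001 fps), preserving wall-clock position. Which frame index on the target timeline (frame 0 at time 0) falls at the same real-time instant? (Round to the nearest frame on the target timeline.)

frame 57658

Source frame index: (0×3600 + 32×60 + 3) × 30 + 26 = 57716.
Real time: 57716 / (30) = 28858/15 s.
Target frame: (28858/15) × (30000/1001) = 57716000/1001 ≈ 57658.342 → 57658.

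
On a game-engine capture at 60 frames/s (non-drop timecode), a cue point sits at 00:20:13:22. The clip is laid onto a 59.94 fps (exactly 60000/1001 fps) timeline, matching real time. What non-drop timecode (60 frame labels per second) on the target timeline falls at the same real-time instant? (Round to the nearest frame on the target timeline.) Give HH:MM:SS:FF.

00:20:12:09

Source frame index: (0×3600 + 20×60 + 13) × 60 + 22 = 72802.
Real time: 72802 / (60) = 36401/30 s.
Target frame: (36401/30) × (60000/1001) = 72802000/1001 ≈ 72729.271 → 72729.
At 60 labels/s: frame 72729 → 00:20:12:09.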